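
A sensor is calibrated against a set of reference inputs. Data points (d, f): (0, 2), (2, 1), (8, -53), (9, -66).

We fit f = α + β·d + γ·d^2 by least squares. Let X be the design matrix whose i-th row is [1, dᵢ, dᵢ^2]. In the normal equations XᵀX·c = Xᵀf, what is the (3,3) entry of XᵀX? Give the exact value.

Row 3 ↔ basis d^2, column 3 ↔ basis d^2, so (XᵀX)_{3,3} = Σᵢ (d^2)·(d^2) = (0)·(0) + (4)·(4) + (64)·(64) + (81)·(81) = 10673.

10673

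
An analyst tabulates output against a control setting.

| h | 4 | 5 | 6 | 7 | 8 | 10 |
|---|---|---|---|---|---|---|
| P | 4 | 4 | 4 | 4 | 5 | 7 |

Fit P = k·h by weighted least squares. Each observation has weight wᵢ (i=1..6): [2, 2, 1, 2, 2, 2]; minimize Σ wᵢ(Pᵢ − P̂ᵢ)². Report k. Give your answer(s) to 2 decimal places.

Setting ∂/∂k … = 0 gives: 544·k = 372.
Hence k = 372 / 544 ≈ 0.683824.

k = 0.68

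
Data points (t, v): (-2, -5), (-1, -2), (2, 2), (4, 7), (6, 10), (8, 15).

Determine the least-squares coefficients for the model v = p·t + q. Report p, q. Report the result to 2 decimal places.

p = 1.92, q = -0.94

The normal equations are: 125·p + 17·q = 224;  17·p + 6·q = 27.
Eliminating q: 6·(row 1) − 17·(row 2) gives 461·p = 6·224 − 17·27 = 885, so p = 885/461.
Then q = (27 − 17·(885/461))/6 = -433/461.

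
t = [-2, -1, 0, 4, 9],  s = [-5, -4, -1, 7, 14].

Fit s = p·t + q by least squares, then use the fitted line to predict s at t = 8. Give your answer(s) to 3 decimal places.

AᵀA·[p, q]ᵀ = Aᵀs reads: 102·p + 10·q = 168;  10·p + 5·q = 11.
Determinant 102·5 − 10² = 410.
p = (168·5 − 10·11)/410 = 73/41; q = (102·11 − 10·168)/410 = -279/205.
At t = 8: ŝ = (73/41)·(8) + (-279/205)·(1) = 2641/205.

ŝ = 12.883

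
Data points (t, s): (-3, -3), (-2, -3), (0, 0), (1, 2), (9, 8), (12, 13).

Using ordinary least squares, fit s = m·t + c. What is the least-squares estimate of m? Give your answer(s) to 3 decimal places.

The normal system XᵀX·[m, c]ᵀ = Xᵀs is [[239, 17]; [17, 6]]·[m, c]ᵀ = [245, 17]ᵀ.
Δ = 239·6 − 17² = 1145.
m = (245·6 − 17·17)/1145 = 1181/1145; c = (239·17 − 17·245)/1145 = -102/1145.

m = 1.031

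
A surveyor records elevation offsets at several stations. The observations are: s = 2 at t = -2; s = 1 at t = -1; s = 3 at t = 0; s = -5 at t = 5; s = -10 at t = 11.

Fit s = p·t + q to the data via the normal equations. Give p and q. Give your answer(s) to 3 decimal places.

p = -0.995, q = 0.787

Compute the Gram sums: Σt·t = 151, Σt = 13, Σ1 = 5.
Moment sums: Σt·s = -140, Σs = -9.
Eliminating q: 5·(row 1) − 13·(row 2) gives 586·p = 5·(-140) − 13·(-9) = -583, so p = -583/586.
Then q = ((-9) − 13·(-583/586))/5 = 461/586.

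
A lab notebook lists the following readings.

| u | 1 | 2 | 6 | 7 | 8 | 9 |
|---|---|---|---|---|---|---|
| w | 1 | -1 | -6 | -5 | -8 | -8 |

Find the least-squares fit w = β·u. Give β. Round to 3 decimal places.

Forming MᵀM = [[235]] and Mᵀw = [-208]ᵀ gives MᵀM·[β]ᵀ = Mᵀw.
Hence β = -208 / 235 ≈ -0.885106.

β = -0.885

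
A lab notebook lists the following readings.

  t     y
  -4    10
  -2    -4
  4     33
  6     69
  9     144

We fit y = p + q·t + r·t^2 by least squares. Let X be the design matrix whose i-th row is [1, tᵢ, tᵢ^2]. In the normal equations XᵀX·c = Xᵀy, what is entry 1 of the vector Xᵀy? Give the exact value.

Entry 1 ↔ basis 1, so (Xᵀy)_{1} = Σᵢ yᵢ = (1)·(10) + (1)·(-4) + (1)·(33) + (1)·(69) + (1)·(144) = 252.

252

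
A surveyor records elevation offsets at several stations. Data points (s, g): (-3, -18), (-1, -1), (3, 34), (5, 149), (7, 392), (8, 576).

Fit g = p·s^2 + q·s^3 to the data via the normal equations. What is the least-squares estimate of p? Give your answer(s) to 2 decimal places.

p = 0.93

The normal system XᵀX·[p, q]ᵀ = Xᵀg is [[7285, 52699]; [52699, 396877]]·[p, q]ᵀ = [59940, 449398]ᵀ.
Δ = 7285·396877 − 52699² = 114064344.
p = (59940·396877 − 52699·449398)/114064344 = 52991089/57032172; q = (7285·449398 − 52699·59940)/114064344 = 57543185/57032172.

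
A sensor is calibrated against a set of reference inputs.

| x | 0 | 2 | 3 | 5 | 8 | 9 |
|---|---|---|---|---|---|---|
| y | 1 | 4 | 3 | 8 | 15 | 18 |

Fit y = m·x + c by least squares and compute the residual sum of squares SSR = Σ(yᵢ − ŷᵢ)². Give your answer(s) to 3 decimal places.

Sums needed: Σx·x = 183, Σx = 27, Σ1 = 6.
For Mᵀy: Σx·y = 339, Σy = 49.
Normal equations: [[183, 27]; [27, 6]]·[m, c]ᵀ = [339, 49]ᵀ.
Δ = 183·6 − 27² = 369.
m = (339·6 − 27·49)/369 = 79/41; c = (183·49 − 27·339)/369 = -62/123.
Residuals: 185/123, 80/123, -280/123, -139/123, 11/123, 143/123; SSR = 1292/123.

SSR = 10.504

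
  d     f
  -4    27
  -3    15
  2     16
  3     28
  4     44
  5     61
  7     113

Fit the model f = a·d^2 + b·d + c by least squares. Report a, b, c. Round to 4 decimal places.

a = 1.9191, b = 2.0480, c = 4.2405

With design matrix A, AᵀA = [[3716, 476, 128]; [476, 128, 14]; [128, 14, 7]] and Aᵀf = [8649, 1235, 304]ᵀ.
Solving the 3×3 system (Gaussian elimination) gives a = 14969/7800, b = 79871/39000, c = 27563/6500.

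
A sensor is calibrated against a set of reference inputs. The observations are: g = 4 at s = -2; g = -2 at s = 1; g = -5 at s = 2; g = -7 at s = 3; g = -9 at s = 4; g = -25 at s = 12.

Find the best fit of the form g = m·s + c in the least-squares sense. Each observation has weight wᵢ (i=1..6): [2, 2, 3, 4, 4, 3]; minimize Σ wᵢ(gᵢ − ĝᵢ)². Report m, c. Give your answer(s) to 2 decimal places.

Compute the Gram sums: Σwᵢ·s·s = 554, Σwᵢ·s = 68, Σwᵢ·1 = 18.
Right-hand side: Σwᵢ·s·g = -1178, Σwᵢ·g = -150.
det = 554·18 − 68² = 5348.
m = ((-1178)·18 − 68·(-150))/5348 = -393/191; c = (554·(-150) − 68·(-1178))/5348 = -107/191.

m = -2.06, c = -0.56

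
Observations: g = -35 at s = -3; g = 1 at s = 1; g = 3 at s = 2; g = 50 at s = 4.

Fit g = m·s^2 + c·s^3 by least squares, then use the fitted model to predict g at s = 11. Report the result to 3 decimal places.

ĝ = 1225.298

Compute the Gram sums: Σs^2·s^2 = 354, Σs^2·s^3 = 814, Σs^3·s^3 = 4890.
Moment sums: Σs^2·g = 498, Σs^3·g = 4170.
So AᵀA·[m, c]ᵀ = Aᵀg: [[354, 814]; [814, 4890]]·[m, c]ᵀ = [498, 4170]ᵀ.
Δ = 354·4890 − 814² = 1068464.
m = (498·4890 − 814·4170)/1068464 = -119895/133558; c = (354·4170 − 814·498)/1068464 = 133851/133558.
At s = 11: ĝ = (-119895/133558)·(121) + (133851/133558)·(1331) = 81824193/66779.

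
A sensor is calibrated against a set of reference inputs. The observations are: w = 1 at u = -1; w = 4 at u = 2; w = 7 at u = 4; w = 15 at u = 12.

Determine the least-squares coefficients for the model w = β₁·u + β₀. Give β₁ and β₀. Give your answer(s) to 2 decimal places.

From the data, Σu·u = 165, Σu = 17, Σ1 = 4.
And Σu·w = 215, Σw = 27.
MᵀM·[β₁, β₀]ᵀ = Mᵀw becomes [[165, 17]; [17, 4]]·[β₁, β₀]ᵀ = [215, 27]ᵀ.
Determinant 165·4 − 17² = 371.
β₁ = (215·4 − 17·27)/371 = 401/371; β₀ = (165·27 − 17·215)/371 = 800/371.

β₁ = 1.08, β₀ = 2.16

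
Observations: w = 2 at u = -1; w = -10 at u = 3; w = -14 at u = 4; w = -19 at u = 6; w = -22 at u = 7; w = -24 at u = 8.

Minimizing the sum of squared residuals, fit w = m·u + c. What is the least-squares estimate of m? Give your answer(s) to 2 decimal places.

The normal equations are: 175·m + 27·c = -548;  27·m + 6·c = -87.
det = 175·6 − 27² = 321.
m = ((-548)·6 − 27·(-87))/321 = -313/107; c = (175·(-87) − 27·(-548))/321 = -143/107.

m = -2.93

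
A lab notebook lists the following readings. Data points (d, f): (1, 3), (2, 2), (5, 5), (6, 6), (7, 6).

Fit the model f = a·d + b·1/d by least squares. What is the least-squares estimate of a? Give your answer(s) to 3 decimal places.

a = 0.876

Entries of XᵀX: Σd·d = 115, Σd·1/d = 5, Σ1/d·1/d = 29507/22050.
For Xᵀf: Σd·f = 110, Σ1/d·f = 48/7.
Normal equations: [[115, 5]; [5, 29507/22050]]·[a, b]ᵀ = [110, 48/7]ᵀ.
Determinant 115·(29507/22050) − 5² = 568411/4410.
a = (110·(29507/22050) − 5·(48/7))/(568411/4410) = 497954/568411; b = (115·(48/7) − 5·110)/(568411/4410) = 1052100/568411.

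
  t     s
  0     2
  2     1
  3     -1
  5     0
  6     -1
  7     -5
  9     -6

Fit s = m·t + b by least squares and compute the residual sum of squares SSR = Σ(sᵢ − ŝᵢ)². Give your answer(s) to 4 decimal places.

Setting ∂/∂m … = 0 gives: 204·m + 32·b = -96;  32·m + 7·b = -10.
(Σt·t = 204, Σt = 32, Σ1 = 7, Σt·s = -96, Σs = -10.)
Eliminating b: 7·(row 1) − 32·(row 2) gives 404·m = 7·(-96) − 32·(-10) = -352, so m = -88/101.
Then b = ((-10) − 32·(-88/101))/7 = 258/101.
Residuals: -56/101, 19/101, -95/101, 182/101, 169/101, -147/101, -72/101; SSR = 1000/101.

SSR = 9.9010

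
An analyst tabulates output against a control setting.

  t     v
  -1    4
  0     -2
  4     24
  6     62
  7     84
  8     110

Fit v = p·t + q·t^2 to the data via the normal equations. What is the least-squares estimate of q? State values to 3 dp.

q = 1.905

The normal equations are: 166·p + 1134·q = 1932;  1134·p + 8050·q = 13776.
(Σt·t = 166, Σt·t^2 = 1134, Σt^2·t^2 = 8050, Σt·v = 1932, Σt^2·v = 13776.)
Determinant 166·8050 − 1134² = 50344.
p = (1932·8050 − 1134·13776)/50344 = -1239/899; q = (166·13776 − 1134·1932)/50344 = 1713/899.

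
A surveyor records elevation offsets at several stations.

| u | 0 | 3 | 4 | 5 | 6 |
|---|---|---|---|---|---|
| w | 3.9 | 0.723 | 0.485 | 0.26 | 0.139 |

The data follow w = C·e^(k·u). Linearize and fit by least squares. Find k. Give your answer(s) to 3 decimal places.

Linearized form: ln w = k·u + ln C. From the 5 transformed points,
Σu = 18.0000, Σ(u)² = 86.0000, Σln w = -3.0073, Σu·ln w = -22.4425.
Normal system: [[86.0000, 18.0000]; [18.0000, 5]]·[k, ln C]ᵀ = [-22.4425, -3.0073]ᵀ.
Slope k = (n·Σu·ln w − Σu·Σln w)/(n·Σ(u)² − (Σu)²) = (5·-22.4425 − 18.0000·-3.0073)/106.0000 = -0.54793; ln C = (Σln w − k·Σu)/n = 1.37108.

k = -0.548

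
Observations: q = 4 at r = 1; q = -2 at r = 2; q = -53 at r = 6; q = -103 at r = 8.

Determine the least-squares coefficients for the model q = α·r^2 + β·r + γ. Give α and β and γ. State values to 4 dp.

With design matrix A, AᵀA = [[5409, 737, 105]; [737, 105, 17]; [105, 17, 4]] and Aᵀq = [-8504, -1142, -154]ᵀ.
Solving the 3×3 system (Gaussian elimination) gives α = -8747/4684, β = 7931/4684, γ = 3892/1171.

α = -1.8674, β = 1.6932, γ = 3.3237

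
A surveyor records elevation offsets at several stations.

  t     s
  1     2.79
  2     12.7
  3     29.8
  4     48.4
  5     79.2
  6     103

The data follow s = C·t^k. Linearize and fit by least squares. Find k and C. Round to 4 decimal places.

k = 2.0247, C = 2.9679

Linearized form: ln s = k·ln t + ln C. From the 6 transformed points,
Σln t = 6.5793, Σ(ln t)² = 9.4099, Σln s = 19.8484, Σln t·ln s = 26.2098.
Equations: 9.4099·k + 6.5793·ln C = 26.2098;  6.5793·k + 6·ln C = 19.8484.
Solving (det = 13.1729): k = 2.02474, ln C = 1.08785, so C = exp(1.08785) = 2.96789.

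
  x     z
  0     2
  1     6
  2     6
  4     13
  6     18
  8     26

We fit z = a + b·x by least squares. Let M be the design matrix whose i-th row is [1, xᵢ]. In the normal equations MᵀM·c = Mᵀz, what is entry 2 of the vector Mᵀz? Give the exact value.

386

Entry 2 ↔ basis x, so (Mᵀz)_{2} = Σᵢ (x)·zᵢ = (0)·(2) + (1)·(6) + (2)·(6) + (4)·(13) + (6)·(18) + (8)·(26) = 386.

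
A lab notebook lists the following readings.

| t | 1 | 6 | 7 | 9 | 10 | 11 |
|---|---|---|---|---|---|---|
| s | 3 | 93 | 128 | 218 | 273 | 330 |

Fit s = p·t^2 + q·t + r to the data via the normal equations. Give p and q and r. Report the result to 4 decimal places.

p = 2.9625, q = -2.7436, r = 2.7143

AᵀA·[p, q, r]ᵀ = Aᵀs reads: 34900·p + 3620·q + 388·r = 94511;  3620·p + 388·q + 44·r = 9779;  388·p + 44·q + 6·r = 1045.
Solving the 3×3 system (Gaussian elimination) gives p = 3235/1092, q = -107/39, r = 19/7.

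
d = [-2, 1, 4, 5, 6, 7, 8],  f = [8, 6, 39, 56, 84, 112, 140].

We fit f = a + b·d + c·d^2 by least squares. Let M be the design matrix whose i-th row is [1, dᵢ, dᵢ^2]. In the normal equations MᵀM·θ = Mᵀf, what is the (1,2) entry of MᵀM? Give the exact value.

Row 1 ↔ basis 1, column 2 ↔ basis d, so (MᵀM)_{1,2} = Σᵢ d = (1)·(-2) + (1)·(1) + (1)·(4) + (1)·(5) + (1)·(6) + (1)·(7) + (1)·(8) = 29.

29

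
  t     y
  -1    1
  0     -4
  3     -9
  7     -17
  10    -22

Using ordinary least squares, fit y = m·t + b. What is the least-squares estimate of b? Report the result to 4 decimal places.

Normal-equation sums: Σt·t = 159, Σt = 19, Σ1 = 5.
For Mᵀy: Σt·y = -367, Σy = -51.
Normal equations: [[159, 19]; [19, 5]]·[m, b]ᵀ = [-367, -51]ᵀ.
Δ = 159·5 − 19² = 434.
m = ((-367)·5 − 19·(-51))/434 = -433/217; b = (159·(-51) − 19·(-367))/434 = -568/217.

b = -2.6175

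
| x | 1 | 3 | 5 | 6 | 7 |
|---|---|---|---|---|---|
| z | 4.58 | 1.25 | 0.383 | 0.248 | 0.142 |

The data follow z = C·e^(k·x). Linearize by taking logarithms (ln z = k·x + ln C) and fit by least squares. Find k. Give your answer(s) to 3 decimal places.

Let Y = ln z. Fitting Y = k·x + ln C by least squares:
Σx = 22.0000, Σ(x)² = 120.0000, Σln z = -2.5611, Σx·ln z = -24.6369.
Equations: 120.0000·k + 22.0000·ln C = -24.6369;  22.0000·k + 5·ln C = -2.5611.
Slope k = (n·Σx·ln z − Σx·Σln z)/(n·Σ(x)² − (Σx)²) = (5·-24.6369 − 22.0000·-2.5611)/116.0000 = -0.57620; ln C = (Σln z − k·Σx)/n = 2.02307.

k = -0.576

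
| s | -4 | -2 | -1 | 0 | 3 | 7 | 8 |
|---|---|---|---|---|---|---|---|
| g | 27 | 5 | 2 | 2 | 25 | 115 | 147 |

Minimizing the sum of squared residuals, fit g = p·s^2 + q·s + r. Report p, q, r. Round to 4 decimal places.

Setting ∂/∂p … = 0 gives: 6851·p + 809·q + 143·r = 15722;  809·p + 143·q + 11·r = 1936;  143·p + 11·q + 7·r = 323.
(Σs^2·s^2 = 6851, Σs^2·s = 809, Σs^2 = 143, Σs·s = 143, Σs = 11, Σ1 = 7, Σs^2·g = 15722, Σs·g = 1936, Σg = 323.)
Row-reducing yields p = 218647/106842, q = 988903/534210, r = 127126/89035.

p = 2.0465, q = 1.8512, r = 1.4278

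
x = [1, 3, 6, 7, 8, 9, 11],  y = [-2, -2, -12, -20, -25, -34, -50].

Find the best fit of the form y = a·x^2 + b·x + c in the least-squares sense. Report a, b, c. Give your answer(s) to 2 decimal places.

a = -0.51, b = 1.20, c = -1.97

Sums needed: Σx^2·x^2 = 29077, Σx^2·x = 3159, Σx^2 = 361, Σx·x = 361, Σx = 45, Σ1 = 7.
Moment sums: Σx^2·y = -11836, Σx·y = -1276, Σy = -145.
So MᵀM·[a, b, c]ᵀ = Mᵀy: [[29077, 3159, 361]; [3159, 361, 45]; [361, 45, 7]]·[a, b, c]ᵀ = [-11836, -1276, -145]ᵀ.
Solving the 3×3 system (Gaussian elimination) gives a = -28339/55286, b = 66175/55286, c = -54569/27643.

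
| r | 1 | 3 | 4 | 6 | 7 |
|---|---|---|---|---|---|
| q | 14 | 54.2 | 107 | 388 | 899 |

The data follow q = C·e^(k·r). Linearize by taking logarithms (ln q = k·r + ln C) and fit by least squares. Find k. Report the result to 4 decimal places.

Linearized form: ln q = k·r + ln C. From the 5 transformed points,
Σr = 21.0000, Σ(r)² = 111.0000, Σln q = 24.0669, Σr·ln q = 116.6834.
Equations: 111.0000·k + 21.0000·ln C = 116.6834;  21.0000·k + 5·ln C = 24.0669.
Δ = 111.0000·5 − (21.0000)² = 114.0000; k = (116.6834·5 − 21.0000·24.0669)/114.0000 = 0.68433, ln C = (111.0000·24.0669 − 21.0000·116.6834)/114.0000 = 1.93920.

k = 0.6843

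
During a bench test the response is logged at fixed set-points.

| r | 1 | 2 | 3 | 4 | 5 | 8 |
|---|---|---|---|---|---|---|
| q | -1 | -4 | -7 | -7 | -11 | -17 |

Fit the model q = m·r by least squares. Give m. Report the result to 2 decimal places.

With design matrix X, XᵀX = [[119]] and Xᵀq = [-249]ᵀ.
Hence m = -249 / 119 ≈ -2.09244.

m = -2.09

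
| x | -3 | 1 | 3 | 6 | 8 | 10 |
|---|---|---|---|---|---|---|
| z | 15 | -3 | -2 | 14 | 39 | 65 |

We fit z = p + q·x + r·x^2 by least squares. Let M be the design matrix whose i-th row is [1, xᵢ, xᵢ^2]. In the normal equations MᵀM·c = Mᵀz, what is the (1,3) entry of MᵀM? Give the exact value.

Row 1 ↔ basis 1, column 3 ↔ basis x^2, so (MᵀM)_{1,3} = Σᵢ x^2 = (1)·(9) + (1)·(1) + (1)·(9) + (1)·(36) + (1)·(64) + (1)·(100) = 219.

219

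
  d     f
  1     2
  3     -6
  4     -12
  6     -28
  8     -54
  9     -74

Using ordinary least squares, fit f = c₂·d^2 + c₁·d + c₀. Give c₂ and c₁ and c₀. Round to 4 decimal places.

Compute the Gram sums: Σd^2·d^2 = 12291, Σd^2·d = 1549, Σd^2 = 207, Σd·d = 207, Σd = 31, Σ1 = 6.
For Aᵀf: Σd^2·f = -10702, Σd·f = -1330, Σf = -172.
Solving the 3×3 system (Gaussian elimination) gives c₂ = -5841/5624, c₁ = 6805/5624, c₀ = 2567/2812.

c₂ = -1.0386, c₁ = 1.2100, c₀ = 0.9129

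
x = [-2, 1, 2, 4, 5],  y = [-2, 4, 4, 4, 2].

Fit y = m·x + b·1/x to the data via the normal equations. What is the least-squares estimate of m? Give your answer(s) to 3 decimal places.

m = 0.459

Sums needed: Σx·x = 50, Σx·1/x = 5, Σ1/x·1/x = 641/400.
Right-hand side: Σx·y = 42, Σ1/x·y = 42/5.
Δ = 50·(641/400) − 5² = 441/8.
m = (42·(641/400) − 5·(42/5))/(441/8) = 241/525; b = (50·(42/5) − 5·42)/(441/8) = 80/21.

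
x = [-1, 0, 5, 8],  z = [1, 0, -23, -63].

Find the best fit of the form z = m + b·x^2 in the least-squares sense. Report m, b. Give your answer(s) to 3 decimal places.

Setting ∂/∂m … = 0 gives: 4·m + 90·b = -85;  90·m + 4722·b = -4606.
det = 4·4722 − 90² = 10788.
m = ((-85)·4722 − 90·(-4606))/10788 = 2195/1798; b = (4·(-4606) − 90·(-85))/10788 = -5387/5394.

m = 1.221, b = -0.999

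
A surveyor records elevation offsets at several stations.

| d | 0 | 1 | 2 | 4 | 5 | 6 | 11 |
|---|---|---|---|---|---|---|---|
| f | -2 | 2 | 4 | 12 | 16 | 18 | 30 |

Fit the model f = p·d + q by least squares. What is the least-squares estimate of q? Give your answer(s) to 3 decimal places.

The normal system MᵀM·[p, q]ᵀ = Mᵀf is [[203, 29]; [29, 7]]·[p, q]ᵀ = [576, 80]ᵀ.
Eliminating q: 7·(row 1) − 29·(row 2) gives 580·p = 7·576 − 29·80 = 1712, so p = 428/145.
Then q = (80 − 29·(428/145))/7 = -4/5.

q = -0.800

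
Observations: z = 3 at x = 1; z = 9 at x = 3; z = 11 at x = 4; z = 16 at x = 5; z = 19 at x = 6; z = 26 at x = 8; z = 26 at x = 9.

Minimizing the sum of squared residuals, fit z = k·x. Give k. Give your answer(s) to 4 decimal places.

k = 3.0603

Setting ∂/∂k … = 0 gives: 232·k = 710.
k = 710/232 = 3.06034.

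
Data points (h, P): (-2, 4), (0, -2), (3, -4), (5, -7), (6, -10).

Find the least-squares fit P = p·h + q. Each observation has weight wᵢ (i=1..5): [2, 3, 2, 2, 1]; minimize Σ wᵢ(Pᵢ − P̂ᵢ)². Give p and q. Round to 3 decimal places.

With design matrix M, MᵀWM = [[112, 18]; [18, 10]] and MᵀWP = [-170, -30]ᵀ.
Eliminating q: 10·(row 1) − 18·(row 2) gives 796·p = 10·(-170) − 18·(-30) = -1160, so p = -290/199.
Then q = ((-30) − 18·(-290/199))/10 = -75/199.

p = -1.457, q = -0.377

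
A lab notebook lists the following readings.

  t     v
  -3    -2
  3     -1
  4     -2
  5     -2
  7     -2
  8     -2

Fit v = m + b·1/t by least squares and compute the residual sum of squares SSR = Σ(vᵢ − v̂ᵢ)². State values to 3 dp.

SSR = 0.667

With design matrix X, XᵀX = [[6, 201/280]; [201/280, 254549/705600]] and Xᵀv = [-11, -463/420]ᵀ.
Eliminating b: (254549/705600)·(row 1) − (201/280)·(row 2) gives (77579/47040)·m = (254549/705600)·(-11) − (201/280)·(-463/420) = -2241661/705600, so m = -2241661/1163685.
Then b = ((-463/420) − (201/280)·(-2241661/1163685))/(254549/705600) = 60312/77579.
Residuals: 215851/1163685, 776416/1163685, -311879/1163685, -53329/232737, -214949/1163685, -198794/1163685; SSR = 776416/1163685.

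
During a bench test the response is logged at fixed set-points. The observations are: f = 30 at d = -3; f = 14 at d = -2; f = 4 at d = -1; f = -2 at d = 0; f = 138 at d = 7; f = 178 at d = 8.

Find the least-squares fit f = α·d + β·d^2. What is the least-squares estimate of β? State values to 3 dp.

MᵀM·[α, β]ᵀ = Mᵀf reads: 127·α + 819·β = 2268;  819·α + 6595·β = 18484.
(Σd·d = 127, Σd·d^2 = 819, Σd^2·d^2 = 6595, Σd·f = 2268, Σd^2·f = 18484.)
Eliminating β: 6595·(row 1) − 819·(row 2) gives 166804·α = 6595·2268 − 819·18484 = -180936, so α = -45234/41701.
Then β = (18484 − 819·(-45234/41701))/6595 = 122494/41701.

β = 2.937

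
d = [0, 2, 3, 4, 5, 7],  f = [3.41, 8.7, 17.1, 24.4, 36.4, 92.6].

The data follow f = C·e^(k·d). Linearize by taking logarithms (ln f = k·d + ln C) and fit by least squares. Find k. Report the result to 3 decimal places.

k = 0.471

With ln fᵢ as the transformed response and dᵢ as the regressor:
Σd = 21.0000, Σ(d)² = 103.0000, Σln f = 17.5466, Σd·ln f = 75.2931.
Equations: 103.0000·k + 21.0000·ln C = 75.2931;  21.0000·k + 6·ln C = 17.5466.
Δ = 103.0000·6 − (21.0000)² = 177.0000; k = (75.2931·6 − 21.0000·17.5466)/177.0000 = 0.47051, ln C = (103.0000·17.5466 − 21.0000·75.2931)/177.0000 = 1.27763.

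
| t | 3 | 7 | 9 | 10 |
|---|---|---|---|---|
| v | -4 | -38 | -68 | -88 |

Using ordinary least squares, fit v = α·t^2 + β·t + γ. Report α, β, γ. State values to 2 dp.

α = -1.18, β = 3.36, γ = -3.54

Forming MᵀM = [[19043, 2099, 239]; [2099, 239, 29]; [239, 29, 4]] and Mᵀv = [-16206, -1770, -198]ᵀ gives MᵀM·[α, β, γ]ᵀ = Mᵀv.
Inverting the 3×3 Gram matrix, [α, β, γ]ᵀ = [-73/62, 1043/310, -549/155]ᵀ.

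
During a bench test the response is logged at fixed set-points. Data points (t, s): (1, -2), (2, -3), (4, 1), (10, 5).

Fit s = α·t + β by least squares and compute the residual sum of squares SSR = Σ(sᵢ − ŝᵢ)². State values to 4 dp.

Setting ∂/∂α … = 0 gives: 121·α + 17·β = 46;  17·α + 4·β = 1.
Δ = 121·4 − 17² = 195.
α = (46·4 − 17·1)/195 = 167/195; β = (121·1 − 17·46)/195 = -661/195.
Residuals: 8/15, -86/65, 188/195, -34/195; SSR = 584/195.

SSR = 2.9949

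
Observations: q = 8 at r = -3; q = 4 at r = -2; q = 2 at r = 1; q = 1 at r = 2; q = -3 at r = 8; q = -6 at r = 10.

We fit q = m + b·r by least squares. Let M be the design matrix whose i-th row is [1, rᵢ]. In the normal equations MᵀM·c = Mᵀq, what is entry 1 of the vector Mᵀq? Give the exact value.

Entry 1 ↔ basis 1, so (Mᵀq)_{1} = Σᵢ qᵢ = (1)·(8) + (1)·(4) + (1)·(2) + (1)·(1) + (1)·(-3) + (1)·(-6) = 6.

6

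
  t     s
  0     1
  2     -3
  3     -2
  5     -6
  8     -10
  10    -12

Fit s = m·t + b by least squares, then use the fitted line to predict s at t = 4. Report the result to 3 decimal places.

ŝ = -4.467

The normal system MᵀM·[m, b]ᵀ = Mᵀs is [[202, 28]; [28, 6]]·[m, b]ᵀ = [-242, -32]ᵀ.
Eliminating b: 6·(row 1) − 28·(row 2) gives 428·m = 6·(-242) − 28·(-32) = -556, so m = -139/107.
Then b = ((-32) − 28·(-139/107))/6 = 78/107.
At t = 4: ŝ = (-139/107)·(4) + (78/107)·(1) = -478/107.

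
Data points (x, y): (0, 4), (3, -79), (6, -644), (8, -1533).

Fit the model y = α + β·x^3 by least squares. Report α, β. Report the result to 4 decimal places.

α = 3.2497, β = -3.0000

Setting ∂/∂α … = 0 gives: 4·α + 755·β = -2252;  755·α + 309529·β = -926133.
(Σ1 = 4, Σx^3 = 755, Σx^3·x^3 = 309529, Σy = -2252, Σx^3·y = -926133.)
Eliminating β: 309529·(row 1) − 755·(row 2) gives 668091·α = 309529·(-2252) − 755·(-926133) = 2171107, so α = 2171107/668091.
Then β = ((-926133) − 755·(2171107/668091))/309529 = -2004272/668091.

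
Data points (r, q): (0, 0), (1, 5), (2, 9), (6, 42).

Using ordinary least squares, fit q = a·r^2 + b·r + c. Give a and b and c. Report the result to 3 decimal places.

The normal system MᵀM·[a, b, c]ᵀ = Mᵀq is [[1313, 225, 41]; [225, 41, 9]; [41, 9, 4]]·[a, b, c]ᵀ = [1553, 275, 56]ᵀ.
Inverting the 3×3 Gram matrix, [a, b, c]ᵀ = [1069/1804, 6115/1804, 135/451]ᵀ.

a = 0.593, b = 3.390, c = 0.299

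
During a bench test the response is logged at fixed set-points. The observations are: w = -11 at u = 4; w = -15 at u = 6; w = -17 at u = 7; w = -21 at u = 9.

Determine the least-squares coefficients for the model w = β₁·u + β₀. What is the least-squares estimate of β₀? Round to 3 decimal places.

β₀ = -3.000

From the data, Σu·u = 182, Σu = 26, Σ1 = 4.
Right-hand side: Σu·w = -442, Σw = -64.
So AᵀA·[β₁, β₀]ᵀ = Aᵀw: [[182, 26]; [26, 4]]·[β₁, β₀]ᵀ = [-442, -64]ᵀ.
Eliminating β₀: 4·(row 1) − 26·(row 2) gives 52·β₁ = 4·(-442) − 26·(-64) = -104, so β₁ = -2.
Then β₀ = ((-64) − 26·(-2))/4 = -3.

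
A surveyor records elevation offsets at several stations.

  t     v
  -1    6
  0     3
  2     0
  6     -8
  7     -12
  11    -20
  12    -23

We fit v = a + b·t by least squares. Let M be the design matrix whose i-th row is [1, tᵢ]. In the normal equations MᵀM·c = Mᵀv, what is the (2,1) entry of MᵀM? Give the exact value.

Row 2 ↔ basis t, column 1 ↔ basis 1, so (MᵀM)_{2,1} = Σᵢ t = (-1)·(1) + (0)·(1) + (2)·(1) + (6)·(1) + (7)·(1) + (11)·(1) + (12)·(1) = 37.

37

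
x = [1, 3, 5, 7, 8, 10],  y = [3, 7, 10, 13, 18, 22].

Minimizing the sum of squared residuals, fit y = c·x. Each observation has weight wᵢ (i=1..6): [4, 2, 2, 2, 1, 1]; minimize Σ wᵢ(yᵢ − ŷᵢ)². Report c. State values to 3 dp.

From the data, Σwᵢ·x·x = 334.
Right-hand side: Σwᵢ·x·y = 700.
So AᵀWA·[c]ᵀ = AᵀWy: [[334]]·[c]ᵀ = [700]ᵀ.
c = 700/334 = 2.09581.

c = 2.096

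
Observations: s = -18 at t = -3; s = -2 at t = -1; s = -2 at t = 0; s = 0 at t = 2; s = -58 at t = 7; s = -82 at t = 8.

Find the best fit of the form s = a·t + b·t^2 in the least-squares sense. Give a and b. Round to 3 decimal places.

The normal equations are: 127·a + 835·b = -1006;  835·a + 6595·b = -8254.
(Σt·t = 127, Σt·t^2 = 835, Σt^2·t^2 = 6595, Σt·s = -1006, Σt^2·s = -8254.)
Eliminating b: 6595·(row 1) − 835·(row 2) gives 140340·a = 6595·(-1006) − 835·(-8254) = 257520, so a = 4292/2339.
Then b = ((-8254) − 835·(4292/2339))/6595 = -17354/11695.

a = 1.835, b = -1.484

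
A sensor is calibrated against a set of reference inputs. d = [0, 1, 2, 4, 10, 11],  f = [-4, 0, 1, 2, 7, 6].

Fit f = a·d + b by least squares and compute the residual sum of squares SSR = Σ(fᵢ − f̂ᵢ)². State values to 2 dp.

Entries of XᵀX: Σd·d = 242, Σd = 28, Σ1 = 6.
Right-hand side: Σd·f = 146, Σf = 12.
Normal equations: [[242, 28]; [28, 6]]·[a, b]ᵀ = [146, 12]ᵀ.
det = 242·6 − 28² = 668.
a = (146·6 − 28·12)/668 = 135/167; b = (242·12 − 28·146)/668 = -296/167.
Residuals: -372/167, 161/167, 193/167, 90/167, 115/167, -187/167; SSR = 1544/167.

SSR = 9.25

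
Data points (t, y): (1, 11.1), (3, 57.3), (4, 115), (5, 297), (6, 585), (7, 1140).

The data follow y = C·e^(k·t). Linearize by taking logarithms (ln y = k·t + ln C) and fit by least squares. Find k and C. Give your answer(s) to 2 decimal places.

k = 0.78, C = 5.33

Linearized form: ln y = k·t + ln C. From the 6 transformed points,
Σt = 26.0000, Σ(t)² = 136.0000, Σln y = 30.3043, Σt·ln y = 149.5014.
Equations: 136.0000·k + 26.0000·ln C = 149.5014;  26.0000·k + 6·ln C = 30.3043.
Slope k = (n·Σt·ln y − Σt·Σln y)/(n·Σ(t)² − (Σt)²) = (6·149.5014 − 26.0000·30.3043)/140.0000 = 0.77926; ln C = (Σln y − k·Σt)/n = 1.67392, so C = exp(1.67392) = 5.33305.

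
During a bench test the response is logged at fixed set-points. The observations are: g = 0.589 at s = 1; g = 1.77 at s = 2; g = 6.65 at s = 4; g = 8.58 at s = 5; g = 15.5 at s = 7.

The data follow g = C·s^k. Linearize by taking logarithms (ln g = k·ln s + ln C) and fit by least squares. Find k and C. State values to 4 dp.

k = 1.6970, C = 0.5786

Taking logs, ln g = k·ln s + ln C, so regress ln g on ln s.
Over the data: Σln s = 5.6348, Σ(ln s)² = 8.7791, Σln g = 6.8265, Σln s·ln g = 11.8151.
Normal system: [[8.7791, 5.6348]; [5.6348, 5]]·[k, ln C]ᵀ = [11.8151, 6.8265]ᵀ.
Δ = 8.7791·5 − (5.6348)² = 12.1448; k = (11.8151·5 − 5.6348·6.8265)/12.1448 = 1.69697, ln C = (8.7791·6.8265 − 5.6348·11.8151)/12.1448 = -0.54710, so C = exp(-0.54710) = 0.57862.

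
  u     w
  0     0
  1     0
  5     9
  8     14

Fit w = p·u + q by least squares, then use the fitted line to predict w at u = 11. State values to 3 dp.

From the data, Σu·u = 90, Σu = 14, Σ1 = 4.
Moment sums: Σu·w = 157, Σw = 23.
Normal equations: [[90, 14]; [14, 4]]·[p, q]ᵀ = [157, 23]ᵀ.
Eliminating q: 4·(row 1) − 14·(row 2) gives 164·p = 4·157 − 14·23 = 306, so p = 153/82.
Then q = (23 − 14·(153/82))/4 = -32/41.
At u = 11: ŵ = (153/82)·(11) + (-32/41)·(1) = 1619/82.

ŵ = 19.744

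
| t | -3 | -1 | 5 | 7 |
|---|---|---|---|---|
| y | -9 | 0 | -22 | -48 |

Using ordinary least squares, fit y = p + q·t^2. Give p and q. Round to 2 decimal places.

Sums needed: Σ1 = 4, Σt^2 = 84, Σt^2·t^2 = 3108.
Right-hand side: Σy = -79, Σt^2·y = -2983.
XᵀX·[p, q]ᵀ = Xᵀy becomes [[4, 84]; [84, 3108]]·[p, q]ᵀ = [-79, -2983]ᵀ.
Eliminating q: 3108·(row 1) − 84·(row 2) gives 5376·p = 3108·(-79) − 84·(-2983) = 5040, so p = 15/16.
Then q = ((-2983) − 84·(15/16))/3108 = -331/336.

p = 0.94, q = -0.99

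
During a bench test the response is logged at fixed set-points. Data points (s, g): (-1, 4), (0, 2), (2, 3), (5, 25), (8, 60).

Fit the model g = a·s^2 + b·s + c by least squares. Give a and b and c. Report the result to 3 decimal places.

a = 1.000, b = -0.678, c = 1.891

From the data, Σs^2·s^2 = 4738, Σs^2·s = 644, Σs^2 = 94, Σs·s = 94, Σs = 14, Σ1 = 5.
And Σs^2·g = 4481, Σs·g = 607, Σg = 94.
So AᵀA·[a, b, c]ᵀ = Aᵀg: [[4738, 644, 94]; [644, 94, 14]; [94, 14, 5]]·[a, b, c]ᵀ = [4481, 607, 94]ᵀ.
Inverting the 3×3 Gram matrix, [a, b, c]ᵀ = [14831/14826, -1435/2118, 4672/2471]ᵀ.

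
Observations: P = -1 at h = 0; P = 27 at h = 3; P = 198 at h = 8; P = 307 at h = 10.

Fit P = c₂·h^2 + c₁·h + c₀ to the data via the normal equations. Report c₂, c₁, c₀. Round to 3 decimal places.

XᵀX·[c₂, c₁, c₀]ᵀ = XᵀP reads: 14177·c₂ + 1539·c₁ + 173·c₀ = 43615;  1539·c₂ + 173·c₁ + 21·c₀ = 4735;  173·c₂ + 21·c₁ + 4·c₀ = 531.
(Σh^2·h^2 = 14177, Σh^2·h = 1539, Σh^2 = 173, Σh·h = 173, Σh = 21, Σ1 = 4, Σh^2·P = 43615, Σh·P = 4735, ΣP = 531.)
Solving the 3×3 system (Gaussian elimination) gives c₂ = 5401/1780, c₁ = 947/1780, c₀ = -227/178.

c₂ = 3.034, c₁ = 0.532, c₀ = -1.275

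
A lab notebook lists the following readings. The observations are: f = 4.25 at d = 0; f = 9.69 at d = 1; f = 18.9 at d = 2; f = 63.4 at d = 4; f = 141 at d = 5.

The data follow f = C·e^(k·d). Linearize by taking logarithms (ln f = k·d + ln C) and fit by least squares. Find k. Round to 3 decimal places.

k = 0.679

Let Y = ln f. Fitting Y = k·d + ln C by least squares:
AᵀA = [[46.0000, 12.0000]; [12.0000, 5]], rhs = [49.4911, 15.7554]ᵀ  (here Σd = 12.0000, Σ(d)² = 46.0000, Σln f = 15.7554, Σd·ln f = 49.4911).
Solving (det = 86.0000): k = 0.67896, ln C = 1.52158.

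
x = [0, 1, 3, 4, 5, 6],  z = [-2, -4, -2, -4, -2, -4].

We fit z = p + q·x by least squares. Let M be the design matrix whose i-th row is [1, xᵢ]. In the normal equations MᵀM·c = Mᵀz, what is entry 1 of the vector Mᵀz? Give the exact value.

Entry 1 ↔ basis 1, so (Mᵀz)_{1} = Σᵢ zᵢ = (1)·(-2) + (1)·(-4) + (1)·(-2) + (1)·(-4) + (1)·(-2) + (1)·(-4) = -18.

-18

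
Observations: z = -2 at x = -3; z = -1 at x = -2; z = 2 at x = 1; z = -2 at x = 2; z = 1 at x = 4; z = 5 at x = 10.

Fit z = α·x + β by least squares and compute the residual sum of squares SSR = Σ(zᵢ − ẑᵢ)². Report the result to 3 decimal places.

SSR = 10.991

From the data, Σx·x = 134, Σx = 12, Σ1 = 6.
Moment sums: Σx·z = 60, Σz = 3.
Normal equations: [[134, 12]; [12, 6]]·[α, β]ᵀ = [60, 3]ᵀ.
Determinant 134·6 − 12² = 660.
α = (60·6 − 12·3)/660 = 27/55; β = (134·3 − 12·60)/660 = -53/110.
Residuals: -1/22, 51/110, 219/110, -5/2, -53/110, 63/110; SSR = 1209/110.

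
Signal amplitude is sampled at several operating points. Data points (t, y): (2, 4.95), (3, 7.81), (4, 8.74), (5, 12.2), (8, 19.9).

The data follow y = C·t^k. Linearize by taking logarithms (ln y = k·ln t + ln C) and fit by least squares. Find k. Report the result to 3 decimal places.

k = 0.986

Linearized form: ln y = k·ln t + ln C. From the 5 transformed points,
Σln t = 6.8669, Σ(ln t)² = 10.5236, Σln y = 11.3149, Σln t·ln y = 16.6170.
Equations: 10.5236·k + 6.8669·ln C = 16.6170;  6.8669·k + 5·ln C = 11.3149.
Δ = 10.5236·5 − (6.8669)² = 5.4631; k = (16.6170·5 − 6.8669·11.3149)/5.4631 = 0.98599, ln C = (10.5236·11.3149 − 6.8669·16.6170)/5.4631 = 0.90882.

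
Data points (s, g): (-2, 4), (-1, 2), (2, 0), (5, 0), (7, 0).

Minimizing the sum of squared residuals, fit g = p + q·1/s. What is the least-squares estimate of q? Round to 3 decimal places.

Setting ∂/∂p … = 0 gives: 5·p + (-23/35)·q = 6;  (-23/35)·p + (3823/2450)·q = -4.
det = 5·(3823/2450) − (-23/35)² = 18057/2450.
p = (6·(3823/2450) − (-23/35)·(-4))/(18057/2450) = 16498/18057; q = (5·(-4) − (-23/35)·6)/(18057/2450) = -39340/18057.

q = -2.179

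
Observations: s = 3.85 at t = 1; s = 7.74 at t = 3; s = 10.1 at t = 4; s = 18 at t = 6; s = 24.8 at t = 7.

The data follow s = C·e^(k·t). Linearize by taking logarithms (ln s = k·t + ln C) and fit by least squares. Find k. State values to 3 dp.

Taking logs, ln s = k·t + ln C, so regress ln s on t.
Σt = 21.0000, Σ(t)² = 111.0000, Σln s = 11.8082, Σt·ln s = 56.5556.
Equations: 111.0000·k + 21.0000·ln C = 56.5556;  21.0000·k + 5·ln C = 11.8082.
Slope k = (n·Σt·ln s − Σt·Σln s)/(n·Σ(t)² − (Σt)²) = (5·56.5556 − 21.0000·11.8082)/114.0000 = 0.30531; ln C = (Σln s − k·Σt)/n = 1.07935.

k = 0.305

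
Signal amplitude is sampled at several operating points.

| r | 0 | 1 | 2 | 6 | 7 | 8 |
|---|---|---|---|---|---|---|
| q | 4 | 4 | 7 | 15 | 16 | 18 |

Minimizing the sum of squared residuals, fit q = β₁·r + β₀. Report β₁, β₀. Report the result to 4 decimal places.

From the data, Σr·r = 154, Σr = 24, Σ1 = 6.
And Σr·q = 364, Σq = 64.
So XᵀX·[β₁, β₀]ᵀ = Xᵀq: [[154, 24]; [24, 6]]·[β₁, β₀]ᵀ = [364, 64]ᵀ.
det = 154·6 − 24² = 348.
β₁ = (364·6 − 24·64)/348 = 54/29; β₀ = (154·64 − 24·364)/348 = 280/87.

β₁ = 1.8621, β₀ = 3.2184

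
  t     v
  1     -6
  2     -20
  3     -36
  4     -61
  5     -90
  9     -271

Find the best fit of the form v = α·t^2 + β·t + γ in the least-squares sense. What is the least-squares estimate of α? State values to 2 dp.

Forming AᵀA = [[7540, 954, 136]; [954, 136, 24]; [136, 24, 6]] and Aᵀv = [-25587, -3287, -484]ᵀ gives AᵀA·[α, β, γ]ᵀ = Aᵀv.
Row-reducing yields α = -9223/3058, β = -43741/15290, γ = -598/695.

α = -3.02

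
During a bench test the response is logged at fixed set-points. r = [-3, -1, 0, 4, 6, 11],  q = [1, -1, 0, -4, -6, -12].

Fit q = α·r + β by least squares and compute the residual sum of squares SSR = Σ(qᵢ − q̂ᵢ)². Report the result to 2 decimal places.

SSR = 3.91

Sums needed: Σr·r = 183, Σr = 17, Σ1 = 6.
Moment sums: Σr·q = -186, Σq = -22.
So AᵀA·[α, β]ᵀ = Aᵀq: [[183, 17]; [17, 6]]·[α, β]ᵀ = [-186, -22]ᵀ.
Determinant 183·6 − 17² = 809.
α = ((-186)·6 − 17·(-22))/809 = -742/809; β = (183·(-22) − 17·(-186))/809 = -864/809.
Residuals: -553/809, -687/809, 864/809, 596/809, 462/809, -682/809; SSR = 3162/809.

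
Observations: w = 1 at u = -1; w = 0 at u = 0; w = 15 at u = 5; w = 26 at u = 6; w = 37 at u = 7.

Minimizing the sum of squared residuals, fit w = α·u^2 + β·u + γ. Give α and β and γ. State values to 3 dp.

The normal equations are: 4323·α + 683·β + 111·γ = 3125;  683·α + 111·β + 17·γ = 489;  111·α + 17·β + 5·γ = 79.
(Σu^2·u^2 = 4323, Σu^2·u = 683, Σu^2 = 111, Σu·u = 111, Σu = 17, Σ1 = 5, Σu^2·w = 3125, Σu·w = 489, Σw = 79.)
Row-reducing yields α = 6992/6871, β = -11699/6871, γ = -6884/6871.

α = 1.018, β = -1.703, γ = -1.002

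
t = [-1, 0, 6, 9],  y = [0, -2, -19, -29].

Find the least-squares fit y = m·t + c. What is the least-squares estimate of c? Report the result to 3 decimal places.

Normal-equation sums: Σt·t = 118, Σt = 14, Σ1 = 4.
Right-hand side: Σt·y = -375, Σy = -50.
Normal equations: [[118, 14]; [14, 4]]·[m, c]ᵀ = [-375, -50]ᵀ.
Eliminating c: 4·(row 1) − 14·(row 2) gives 276·m = 4·(-375) − 14·(-50) = -800, so m = -200/69.
Then c = ((-50) − 14·(-200/69))/4 = -325/138.

c = -2.355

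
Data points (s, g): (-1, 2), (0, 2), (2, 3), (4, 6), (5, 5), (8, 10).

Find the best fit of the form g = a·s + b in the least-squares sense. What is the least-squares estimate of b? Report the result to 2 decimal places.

b = 2.04

Entries of XᵀX: Σs·s = 110, Σs = 18, Σ1 = 6.
Moment sums: Σs·g = 133, Σg = 28.
Normal equations: [[110, 18]; [18, 6]]·[a, b]ᵀ = [133, 28]ᵀ.
Δ = 110·6 − 18² = 336.
a = (133·6 − 18·28)/336 = 7/8; b = (110·28 − 18·133)/336 = 49/24.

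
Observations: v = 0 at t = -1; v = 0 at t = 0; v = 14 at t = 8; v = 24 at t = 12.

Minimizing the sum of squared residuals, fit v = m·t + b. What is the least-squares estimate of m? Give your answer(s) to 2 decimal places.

Setting ∂/∂m … = 0 gives: 209·m + 19·b = 400;  19·m + 4·b = 38.
(Σt·t = 209, Σt = 19, Σ1 = 4, Σt·v = 400, Σv = 38.)
Determinant 209·4 − 19² = 475.
m = (400·4 − 19·38)/475 = 878/475; b = (209·38 − 19·400)/475 = 18/25.

m = 1.85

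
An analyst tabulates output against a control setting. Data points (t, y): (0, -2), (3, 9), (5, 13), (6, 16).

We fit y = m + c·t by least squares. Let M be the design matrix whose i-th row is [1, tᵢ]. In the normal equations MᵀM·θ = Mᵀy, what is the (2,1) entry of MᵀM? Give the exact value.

14

Row 2 ↔ basis t, column 1 ↔ basis 1, so (MᵀM)_{2,1} = Σᵢ t = (0)·(1) + (3)·(1) + (5)·(1) + (6)·(1) = 14.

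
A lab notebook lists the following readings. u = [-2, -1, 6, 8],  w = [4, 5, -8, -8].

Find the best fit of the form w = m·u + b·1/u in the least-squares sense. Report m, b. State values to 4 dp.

Entries of MᵀM: Σu·u = 105, Σu·1/u = 4, Σ1/u·1/u = 745/576.
For Mᵀw: Σu·w = -125, Σ1/u·w = -28/3.
So MᵀM·[m, b]ᵀ = Mᵀw: [[105, 4]; [4, 745/576]]·[m, b]ᵀ = [-125, -28/3]ᵀ.
Determinant 105·(745/576) − 4² = 23003/192.
m = ((-125)·(745/576) − 4·(-28/3))/(23003/192) = -71621/69009; b = (105·(-28/3) − 4·(-125))/(23003/192) = -92160/23003.

m = -1.0379, b = -4.0064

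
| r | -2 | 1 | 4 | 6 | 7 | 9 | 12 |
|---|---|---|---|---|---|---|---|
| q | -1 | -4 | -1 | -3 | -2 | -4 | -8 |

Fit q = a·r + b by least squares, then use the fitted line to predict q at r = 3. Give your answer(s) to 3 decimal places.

q̂ = -2.468

Setting ∂/∂a … = 0 gives: 331·a + 37·b = -170;  37·a + 7·b = -23.
det = 331·7 − 37² = 948.
a = ((-170)·7 − 37·(-23))/948 = -113/316; b = (331·(-23) − 37·(-170))/948 = -441/316.
At r = 3: q̂ = (-113/316)·(3) + (-441/316)·(1) = -195/79.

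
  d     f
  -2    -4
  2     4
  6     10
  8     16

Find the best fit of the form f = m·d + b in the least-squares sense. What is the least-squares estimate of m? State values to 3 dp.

m = 1.915

The normal system XᵀX·[m, b]ᵀ = Xᵀf is [[108, 14]; [14, 4]]·[m, b]ᵀ = [204, 26]ᵀ.
Eliminating b: 4·(row 1) − 14·(row 2) gives 236·m = 4·204 − 14·26 = 452, so m = 113/59.
Then b = (26 − 14·(113/59))/4 = -12/59.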